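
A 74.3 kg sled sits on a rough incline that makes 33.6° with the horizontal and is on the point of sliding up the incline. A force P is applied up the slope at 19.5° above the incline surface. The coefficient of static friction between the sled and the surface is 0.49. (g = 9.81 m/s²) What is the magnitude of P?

P ≈ 634 N

On the verge of sliding up the incline, friction equals μN and acts down the slope.
Perpendicular: N + P sin 19.5° = W cos 33.6° = 607.1 N.
Along incline: P cos 19.5° = W sin 33.6° + μN  with W sin 33.6° = 403.4 N.
Solving the pair for P and N: P = 633.6 N, N = 395.6 N (and f = μN = 193.9 N).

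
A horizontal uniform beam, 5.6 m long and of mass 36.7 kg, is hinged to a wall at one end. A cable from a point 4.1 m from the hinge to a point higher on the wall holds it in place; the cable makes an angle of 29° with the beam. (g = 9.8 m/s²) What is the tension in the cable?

Take torques about the hinge: T sin 29° · 4.1 = 36.7×9.8×2.8 = 1007 N·m.
So T = 1007 / (0.4848 × 4.1) = 506.63 N.

T ≈ 507 N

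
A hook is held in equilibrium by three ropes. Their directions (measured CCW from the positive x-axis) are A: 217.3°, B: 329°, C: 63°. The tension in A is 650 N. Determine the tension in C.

Resolve: ΣF_x = 650 cos 217.3° + T_B cos 329° + T_C cos 63° = 0.
        ΣF_y = 650 sin 217.3° + T_B sin 329° + T_C sin 63° = 0.
The known terms sum to (-517.1, -393.9) N, so 0.8572 T_B + 0.4540 T_C = 517.1 and -0.5150 T_B + 0.8910 T_C = 393.9.
Solving simultaneously: T_B = 282.6 N, T_C = 605.4 N.

T_C ≈ 605 N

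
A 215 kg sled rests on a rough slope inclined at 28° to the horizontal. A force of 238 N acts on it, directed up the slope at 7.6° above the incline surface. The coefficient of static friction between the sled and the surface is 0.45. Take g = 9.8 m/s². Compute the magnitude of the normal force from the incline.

N ≈ 1830 N

Axes along / perpendicular to the incline. W sin 28° = 989.2 N down-slope; W cos 28° = 1860 N into the surface.
Perpendicular: N = W cos 28° − P sin 7.6° = 1860 − 31.48 = 1829 N.
Along incline: P cos 7.6° + f = W sin 28° (friction acts up-slope) → f = 989.2 − 235.9 = 753.3 N.
|f| = 753.3 N ≤ μN = 823 N, so the sled is indeed static.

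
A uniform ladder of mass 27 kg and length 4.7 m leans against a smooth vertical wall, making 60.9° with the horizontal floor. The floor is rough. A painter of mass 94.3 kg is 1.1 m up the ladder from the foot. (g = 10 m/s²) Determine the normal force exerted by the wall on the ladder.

N_wall ≈ 198 N

Torques about the foot: N_wall · 4.7 sin 60.9° = 27×10×2.35 cos 60.9° + 94.3×10×1.1 cos 60.9° → N_wall = 197.98 N.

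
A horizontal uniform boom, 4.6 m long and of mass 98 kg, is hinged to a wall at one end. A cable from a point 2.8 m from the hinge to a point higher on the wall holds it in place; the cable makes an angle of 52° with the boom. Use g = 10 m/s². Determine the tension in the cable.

Take torques about the hinge: T sin 52° · 2.8 = 98×10×2.3 = 2254 N·m.
So T = 2254 / (0.7880 × 2.8) = 1021.6 N.

T ≈ 1020 N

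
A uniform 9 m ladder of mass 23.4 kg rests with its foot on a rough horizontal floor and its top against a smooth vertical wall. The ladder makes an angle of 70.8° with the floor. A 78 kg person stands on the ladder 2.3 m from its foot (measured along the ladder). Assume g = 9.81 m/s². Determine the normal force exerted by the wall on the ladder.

N_wall ≈ 108 N

Torques about the foot: N_wall · 9 sin 70.8° = 23.4×9.81×4.5 cos 70.8° + 78×9.81×2.3 cos 70.8° → N_wall = 108.07 N.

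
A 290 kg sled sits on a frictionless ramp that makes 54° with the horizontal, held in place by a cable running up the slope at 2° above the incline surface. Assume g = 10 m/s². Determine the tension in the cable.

T ≈ 2350 N

Take axes along and perpendicular to the incline. Weight components: W sin 54° = 2346 N down-slope, W cos 54° = 1705 N into the surface.
Along incline: T cos 2° = W sin 54° → T = 2348 N.
Perpendicular: N = W cos 54° − T sin 2° = 1623 N.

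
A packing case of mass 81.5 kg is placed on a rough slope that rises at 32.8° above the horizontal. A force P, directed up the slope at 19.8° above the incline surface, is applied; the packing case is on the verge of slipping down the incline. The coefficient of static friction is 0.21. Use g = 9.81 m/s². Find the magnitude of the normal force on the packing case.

On the verge of sliding down the incline, friction equals μN and acts up the slope.
Perpendicular: N + P sin 19.8° = W cos 32.8° = 672 N.
Along incline: P cos 19.8° + μN = W sin 32.8° with W sin 32.8° = 433.1 N.
Solving the pair for P and N: P = 335.7 N, N = 558.3 N (and f = μN = 117.2 N).

N ≈ 558 N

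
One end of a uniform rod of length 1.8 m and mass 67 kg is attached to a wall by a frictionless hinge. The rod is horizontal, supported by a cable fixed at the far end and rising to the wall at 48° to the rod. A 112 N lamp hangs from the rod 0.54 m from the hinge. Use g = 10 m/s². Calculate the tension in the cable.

T ≈ 496 N

Take torques about the hinge: T sin 48° · 1.8 = 67×10×0.9 + 112×0.54 = 663.48 N·m.
So T = 663.48 / (0.7431 × 1.8) = 496 N.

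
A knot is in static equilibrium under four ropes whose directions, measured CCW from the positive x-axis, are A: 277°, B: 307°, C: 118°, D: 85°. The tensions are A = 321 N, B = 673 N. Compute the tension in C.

T_C ≈ 949 N

Resolve: ΣF_x = 321 cos 277° + 673 cos 307° + T_C cos 118° + T_D cos 85° = 0.
        ΣF_y = 321 sin 277° + 673 sin 307° + T_C sin 118° + T_D sin 85° = 0.
The known terms sum to (444.1, -856.1) N, so -0.4695 T_C + 0.0872 T_D = -444.1 and 0.8829 T_C + 0.9962 T_D = 856.1.
Solving simultaneously: T_C = 949.4 N, T_D = 17.91 N.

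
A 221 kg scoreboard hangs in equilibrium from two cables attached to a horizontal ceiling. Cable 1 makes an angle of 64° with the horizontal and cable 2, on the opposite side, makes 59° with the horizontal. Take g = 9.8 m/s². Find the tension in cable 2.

Weight W = 221 × 9.8 = 2166 N acts straight down.
Horizontal: T_1 cos 64° = T_2 cos 59°  →  T_1 = 1.175 T_2.
Vertical: T_1 sin 64° + T_2 sin 59° = 2166.
Substituting the horizontal relation into the vertical equation gives 1.913 T_2 = 2166, so T_2 = 1132 N.

T_2 ≈ 1130 N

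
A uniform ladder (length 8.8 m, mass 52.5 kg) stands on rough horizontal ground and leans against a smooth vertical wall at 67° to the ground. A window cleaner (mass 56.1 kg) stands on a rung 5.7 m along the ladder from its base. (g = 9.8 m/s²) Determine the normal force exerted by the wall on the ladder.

N_wall ≈ 260 N

Torques about the foot: N_wall · 8.8 sin 67° = 52.5×9.8×4.4 cos 67° + 56.1×9.8×5.7 cos 67° → N_wall = 260.35 N.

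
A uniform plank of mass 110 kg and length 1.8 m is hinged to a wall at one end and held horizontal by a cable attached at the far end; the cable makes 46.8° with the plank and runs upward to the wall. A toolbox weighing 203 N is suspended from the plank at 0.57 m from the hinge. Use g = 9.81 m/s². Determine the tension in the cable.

T ≈ 828 N

Take torques about the hinge: T sin 46.8° · 1.8 = 110×9.81×0.9 + 203×0.57 = 1086.9 N·m.
So T = 1086.9 / (0.7290 × 1.8) = 828.34 N.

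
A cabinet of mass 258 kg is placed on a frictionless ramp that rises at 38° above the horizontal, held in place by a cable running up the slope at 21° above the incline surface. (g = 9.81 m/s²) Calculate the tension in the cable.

T ≈ 1670 N

Take axes along and perpendicular to the incline. Weight components: W sin 38° = 1558 N down-slope, W cos 38° = 1994 N into the surface.
Along incline: T cos 21° = W sin 38° → T = 1669 N.
Perpendicular: N = W cos 38° − T sin 21° = 1396 N.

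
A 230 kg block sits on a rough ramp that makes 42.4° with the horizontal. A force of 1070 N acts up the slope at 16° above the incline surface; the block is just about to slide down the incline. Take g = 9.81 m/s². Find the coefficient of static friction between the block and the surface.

On the verge of sliding down the incline, friction is at its maximum μN and acts up the slope.
Perpendicular to incline: N = W cos 42.4° − P sin 16° = 1666 − 294.9 = 1371 N.
Along incline: P cos 16° + μN = W sin 42.4° → μ = (W sin 42.4° − P cos 16°) / N = 0.3594.

μ ≈ 0.359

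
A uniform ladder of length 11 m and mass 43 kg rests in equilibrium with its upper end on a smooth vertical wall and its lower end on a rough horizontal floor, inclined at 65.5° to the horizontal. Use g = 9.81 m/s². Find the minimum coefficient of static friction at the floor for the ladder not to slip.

μ_min ≈ 0.228

ΣF_y = 0: N_floor = 43×9.81 = 421.83 N.
Torques about the foot: N_wall · 11 sin 65.5° = 43×9.81×5.5 cos 65.5° → N_wall = 96.12 N.
ΣF_x = 0: f_floor = N_wall = 96.12 N.
μ_min = f_floor / N_floor = 96.12 / 421.83 = 0.2279.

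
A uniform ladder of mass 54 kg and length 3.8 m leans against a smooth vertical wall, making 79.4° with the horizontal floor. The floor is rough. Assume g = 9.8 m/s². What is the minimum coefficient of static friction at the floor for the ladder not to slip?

μ_min ≈ 0.0936

ΣF_y = 0: N_floor = 54×9.8 = 529.2 N.
Torques about the foot: N_wall · 3.8 sin 79.4° = 54×9.8×1.9 cos 79.4° → N_wall = 49.519 N.
ΣF_x = 0: f_floor = N_wall = 49.519 N.
μ_min = f_floor / N_floor = 49.519 / 529.2 = 0.09357.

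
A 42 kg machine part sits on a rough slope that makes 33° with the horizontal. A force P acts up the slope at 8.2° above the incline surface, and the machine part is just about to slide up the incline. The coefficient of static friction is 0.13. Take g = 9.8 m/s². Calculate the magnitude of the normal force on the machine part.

On the verge of sliding up the incline, friction equals μN and acts down the slope.
Perpendicular: N + P sin 8.2° = W cos 33° = 345.2 N.
Along incline: P cos 8.2° = W sin 33° + μN  with W sin 33° = 224.2 N.
Solving the pair for P and N: P = 266.8 N, N = 307.1 N (and f = μN = 39.93 N).

N ≈ 307 N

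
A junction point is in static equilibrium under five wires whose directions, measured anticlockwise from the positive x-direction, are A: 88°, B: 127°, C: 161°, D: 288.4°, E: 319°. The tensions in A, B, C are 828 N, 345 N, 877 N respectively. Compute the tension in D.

T_D ≈ 760 N

Resolve: ΣF_x = 828 cos 88° + 345 cos 127° + 877 cos 161° + T_D cos 288.4° + T_E cos 319° = 0.
        ΣF_y = 828 sin 88° + 345 sin 127° + 877 sin 161° + T_D sin 288.4° + T_E sin 319° = 0.
The known terms sum to (-1008, 1389) N, so 0.3156 T_D + 0.7547 T_E = 1008 and -0.9489 T_D − 0.6561 T_E = -1389.
Solving simultaneously: T_D = 759.6 N, T_E = 1018 N.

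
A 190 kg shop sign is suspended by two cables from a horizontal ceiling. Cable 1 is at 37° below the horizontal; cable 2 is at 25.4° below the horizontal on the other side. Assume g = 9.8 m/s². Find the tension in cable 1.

T_1 ≈ 1900 N

Weight W = 190 × 9.8 = 1862 N acts straight down.
Horizontal: T_1 cos 37° = T_2 cos 25.4°  →  T_2 = 0.8841 T_1.
Vertical: T_1 sin 37° + T_2 sin 25.4° = 1862.
Substituting the horizontal relation into the vertical equation gives 0.981 T_1 = 1862, so T_1 = 1898 N.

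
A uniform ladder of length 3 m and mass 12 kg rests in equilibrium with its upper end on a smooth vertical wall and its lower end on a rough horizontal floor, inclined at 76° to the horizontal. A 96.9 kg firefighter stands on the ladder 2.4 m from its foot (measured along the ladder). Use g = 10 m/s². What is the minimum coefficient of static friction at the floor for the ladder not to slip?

ΣF_y = 0: N_floor = 12×10 + 96.9×10 = 1089 N.
Torques about the foot: N_wall · 3 sin 76° = 12×10×1.5 cos 76° + 96.9×10×2.4 cos 76° → N_wall = 208.24 N.
ΣF_x = 0: f_floor = N_wall = 208.24 N.
μ_min = f_floor / N_floor = 208.24 / 1089 = 0.1912.

μ_min ≈ 0.191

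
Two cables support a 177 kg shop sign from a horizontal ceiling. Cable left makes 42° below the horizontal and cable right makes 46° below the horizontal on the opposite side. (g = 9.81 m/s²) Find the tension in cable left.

T_left ≈ 1210 N

Weight W = 177 × 9.81 = 1736 N acts straight down.
Horizontal: T_left cos 42° = T_right cos 46°  →  T_right = 1.07 T_left.
Vertical: T_left sin 42° + T_right sin 46° = 1736.
Substituting the horizontal relation into the vertical equation gives 1.439 T_left = 1736, so T_left = 1207 N.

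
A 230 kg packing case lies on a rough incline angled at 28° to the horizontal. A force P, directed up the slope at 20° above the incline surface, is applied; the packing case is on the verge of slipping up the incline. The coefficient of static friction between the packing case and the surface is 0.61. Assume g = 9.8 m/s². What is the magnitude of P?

On the verge of sliding up the incline, friction equals μN and acts down the slope.
Perpendicular: N + P sin 20° = W cos 28° = 1990 N.
Along incline: P cos 20° = W sin 28° + μN  with W sin 28° = 1058 N.
Solving the pair for P and N: P = 1979 N, N = 1313 N (and f = μN = 801.2 N).

P ≈ 1980 N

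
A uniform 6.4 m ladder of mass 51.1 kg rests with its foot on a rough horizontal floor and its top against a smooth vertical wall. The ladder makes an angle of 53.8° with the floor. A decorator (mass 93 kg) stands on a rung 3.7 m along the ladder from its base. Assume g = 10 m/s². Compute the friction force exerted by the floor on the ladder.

f ≈ 581 N

Torques about the foot: N_wall · 6.4 sin 53.8° = 51.1×10×3.2 cos 53.8° + 93×10×3.7 cos 53.8° → N_wall = 580.5 N.
ΣF_x = 0: f_floor = N_wall = 580.5 N.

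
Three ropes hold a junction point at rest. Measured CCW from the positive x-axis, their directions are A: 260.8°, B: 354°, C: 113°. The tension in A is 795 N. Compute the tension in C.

T_C ≈ 908 N

Resolve: ΣF_x = 795 cos 260.8° + T_B cos 354° + T_C cos 113° = 0.
        ΣF_y = 795 sin 260.8° + T_B sin 354° + T_C sin 113° = 0.
The known terms sum to (-127.1, -784.8) N, so 0.9945 T_B − 0.3907 T_C = 127.1 and -0.1045 T_B + 0.9205 T_C = 784.8.
Solving simultaneously: T_B = 484.4 N, T_C = 907.5 N.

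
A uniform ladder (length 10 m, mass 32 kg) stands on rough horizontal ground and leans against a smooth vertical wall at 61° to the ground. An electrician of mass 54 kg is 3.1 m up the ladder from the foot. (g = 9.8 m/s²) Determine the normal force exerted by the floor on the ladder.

ΣF_y = 0: N_floor = 32×9.8 + 54×9.8 = 842.8 N.

N_floor ≈ 843 N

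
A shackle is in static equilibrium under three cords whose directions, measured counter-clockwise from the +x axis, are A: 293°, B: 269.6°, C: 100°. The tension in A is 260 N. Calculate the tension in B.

Resolve: ΣF_x = 260 cos 293° + T_B cos 269.6° + T_C cos 100° = 0.
        ΣF_y = 260 sin 293° + T_B sin 269.6° + T_C sin 100° = 0.
The known terms sum to (101.6, -239.3) N, so -0.0070 T_B − 0.1736 T_C = -101.6 and -1.0000 T_B + 0.9848 T_C = 239.3.
Solving simultaneously: T_B = 324 N, T_C = 572 N.

T_B ≈ 324 N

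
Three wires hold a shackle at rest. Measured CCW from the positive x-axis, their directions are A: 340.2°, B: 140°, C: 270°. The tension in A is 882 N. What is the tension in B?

T_B ≈ 1080 N

Resolve: ΣF_x = 882 cos 340.2° + T_B cos 140° + T_C cos 270° = 0.
        ΣF_y = 882 sin 340.2° + T_B sin 140° + T_C sin 270° = 0.
The known terms sum to (829.9, -298.8) N, so -0.7660 T_B + 0.0000 T_C = -829.9 and 0.6428 T_B − 1.0000 T_C = 298.8.
Solving simultaneously: T_B = 1083 N, T_C = 397.6 N.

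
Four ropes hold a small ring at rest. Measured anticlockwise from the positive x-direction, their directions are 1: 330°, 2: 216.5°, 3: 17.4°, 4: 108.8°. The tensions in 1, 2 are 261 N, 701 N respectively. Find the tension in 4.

Resolve: ΣF_x = 261 cos 330° + 701 cos 216.5° + T_3 cos 17.4° + T_4 cos 108.8° = 0.
        ΣF_y = 261 sin 330° + 701 sin 216.5° + T_3 sin 17.4° + T_4 sin 108.8° = 0.
The known terms sum to (-337.5, -547.5) N, so 0.9542 T_3 − 0.3223 T_4 = 337.5 and 0.2990 T_3 + 0.9466 T_4 = 547.5.
Solving simultaneously: T_3 = 496 N, T_4 = 421.6 N.

T_4 ≈ 422 N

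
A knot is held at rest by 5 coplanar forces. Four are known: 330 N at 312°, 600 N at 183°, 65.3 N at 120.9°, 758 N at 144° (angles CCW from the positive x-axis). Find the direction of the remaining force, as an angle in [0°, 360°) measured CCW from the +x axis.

θ ≈ 348°

Sum the known components: ΣF_x = -1025 N, ΣF_y = 224.9 N.
For equilibrium the remaining force must supply (−ΣF_x, −ΣF_y) = (1025, -224.9) N.
Magnitude = √((1025)² + (-224.9)²) = 1050 N; direction = atan2(-224.9, 1025) = 347.6°.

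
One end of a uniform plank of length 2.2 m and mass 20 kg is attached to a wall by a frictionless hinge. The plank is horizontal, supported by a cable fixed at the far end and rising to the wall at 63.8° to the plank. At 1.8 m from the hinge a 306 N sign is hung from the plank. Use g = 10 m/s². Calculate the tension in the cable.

T ≈ 390 N

Take torques about the hinge: T sin 63.8° · 2.2 = 20×10×1.1 + 306×1.8 = 770.8 N·m.
So T = 770.8 / (0.8973 × 2.2) = 390.48 N.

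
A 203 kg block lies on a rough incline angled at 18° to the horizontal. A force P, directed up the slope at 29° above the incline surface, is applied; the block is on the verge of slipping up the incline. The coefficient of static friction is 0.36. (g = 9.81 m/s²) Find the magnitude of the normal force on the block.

On the verge of sliding up the incline, friction equals μN and acts down the slope.
Perpendicular: N + P sin 29° = W cos 18° = 1894 N.
Along incline: P cos 29° = W sin 18° + μN  with W sin 18° = 615.4 N.
Solving the pair for P and N: P = 1236 N, N = 1295 N (and f = μN = 466 N).

N ≈ 1290 N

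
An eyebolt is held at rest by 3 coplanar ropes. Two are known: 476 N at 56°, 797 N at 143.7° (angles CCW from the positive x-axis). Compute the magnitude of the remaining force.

F ≈ 945 N

Sum the known components: ΣF_x = -376.1 N, ΣF_y = 866.5 N.
For equilibrium the remaining force must supply (−ΣF_x, −ΣF_y) = (376.1, -866.5) N.
Magnitude = √((376.1)² + (-866.5)²) = 944.6 N; direction = atan2(-866.5, 376.1) = 293.5°.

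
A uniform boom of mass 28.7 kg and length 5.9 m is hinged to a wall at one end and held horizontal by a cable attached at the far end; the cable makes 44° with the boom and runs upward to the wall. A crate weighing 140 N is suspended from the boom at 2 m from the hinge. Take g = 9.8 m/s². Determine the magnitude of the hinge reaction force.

|H| ≈ 304 N

Take torques about the hinge: T sin 44° · 5.9 = 28.7×9.8×2.95 + 140×2 = 1109.7 N·m.
So T = 1109.7 / (0.6947 × 5.9) = 270.76 N.
ΣF_x = 0: H_x = T cos 44° = 194.77 N.
ΣF_y = 0: H_y = (28.7×9.8 + 140) − T sin 44° = 421.26 − 188.09 = 233.17 N.
|H| = √(H_x² + H_y²) = √((194.77)² + (233.17)²) = 303.82 N.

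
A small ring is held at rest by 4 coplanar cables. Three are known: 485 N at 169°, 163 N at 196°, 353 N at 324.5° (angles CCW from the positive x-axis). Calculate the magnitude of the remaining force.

F ≈ 380 N

Sum the known components: ΣF_x = -345.4 N, ΣF_y = -157.4 N.
For equilibrium the remaining force must supply (−ΣF_x, −ΣF_y) = (345.4, 157.4) N.
Magnitude = √((345.4)² + (157.4)²) = 379.6 N; direction = atan2(157.4, 345.4) = 24.5°.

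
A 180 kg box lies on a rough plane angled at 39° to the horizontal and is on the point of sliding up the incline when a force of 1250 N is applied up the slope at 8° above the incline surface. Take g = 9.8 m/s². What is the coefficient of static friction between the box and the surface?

On the verge of sliding up the incline, friction is at its maximum μN and acts down the slope.
Perpendicular to incline: N = W cos 39° − P sin 8° = 1371 − 174 = 1197 N.
Along incline: P cos 8° − μN = W sin 39° → μ = −(W sin 39° − P cos 8°) / N = 0.1067.

μ ≈ 0.107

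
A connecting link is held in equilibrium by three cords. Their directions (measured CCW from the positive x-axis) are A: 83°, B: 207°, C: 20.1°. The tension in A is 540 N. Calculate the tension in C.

T_C ≈ 3730 N

Resolve: ΣF_x = 540 cos 83° + T_B cos 207° + T_C cos 20.1° = 0.
        ΣF_y = 540 sin 83° + T_B sin 207° + T_C sin 20.1° = 0.
The known terms sum to (65.81, 536) N, so -0.8910 T_B + 0.9391 T_C = -65.81 and -0.4540 T_B + 0.3437 T_C = -536.
Solving simultaneously: T_B = 4001 N, T_C = 3726 N.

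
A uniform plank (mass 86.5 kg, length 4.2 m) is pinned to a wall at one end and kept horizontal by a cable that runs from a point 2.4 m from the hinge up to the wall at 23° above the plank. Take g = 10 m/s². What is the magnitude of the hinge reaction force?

Take torques about the hinge: T sin 23° · 2.4 = 86.5×10×2.1 = 1816.5 N·m.
So T = 1816.5 / (0.3907 × 2.4) = 1937.1 N.
ΣF_x = 0: H_x = T cos 23° = 1783.1 N.
ΣF_y = 0: H_y = (86.5×10) − T sin 23° = 865 − 756.88 = 108.12 N.
|H| = √(H_x² + H_y²) = √((1783.1)² + (108.12)²) = 1786.4 N.

|H| ≈ 1790 N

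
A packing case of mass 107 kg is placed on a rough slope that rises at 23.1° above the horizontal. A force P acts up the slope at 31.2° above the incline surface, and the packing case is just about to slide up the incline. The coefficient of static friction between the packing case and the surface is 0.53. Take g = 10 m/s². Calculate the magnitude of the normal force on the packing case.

On the verge of sliding up the incline, friction equals μN and acts down the slope.
Perpendicular: N + P sin 31.2° = W cos 23.1° = 984.2 N.
Along incline: P cos 31.2° = W sin 23.1° + μN  with W sin 23.1° = 419.8 N.
Solving the pair for P and N: P = 833.2 N, N = 552.6 N (and f = μN = 292.9 N).

N ≈ 553 N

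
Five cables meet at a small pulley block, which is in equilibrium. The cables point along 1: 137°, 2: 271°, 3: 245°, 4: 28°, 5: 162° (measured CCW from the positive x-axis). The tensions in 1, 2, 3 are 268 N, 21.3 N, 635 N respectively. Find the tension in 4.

Resolve: ΣF_x = 268 cos 137° + 21.3 cos 271° + 635 cos 245° + T_4 cos 28° + T_5 cos 162° = 0.
        ΣF_y = 268 sin 137° + 21.3 sin 271° + 635 sin 245° + T_4 sin 28° + T_5 sin 162° = 0.
The known terms sum to (-464, -414) N, so 0.8829 T_4 − 0.9511 T_5 = 464 and 0.4695 T_4 + 0.3090 T_5 = 414.
Solving simultaneously: T_4 = 746.7 N, T_5 = 205.4 N.

T_4 ≈ 747 N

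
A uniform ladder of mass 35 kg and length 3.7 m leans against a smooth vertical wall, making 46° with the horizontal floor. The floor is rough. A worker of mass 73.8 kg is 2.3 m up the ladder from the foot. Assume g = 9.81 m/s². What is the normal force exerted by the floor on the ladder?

ΣF_y = 0: N_floor = 35×9.81 + 73.8×9.81 = 1067.3 N.

N_floor ≈ 1070 N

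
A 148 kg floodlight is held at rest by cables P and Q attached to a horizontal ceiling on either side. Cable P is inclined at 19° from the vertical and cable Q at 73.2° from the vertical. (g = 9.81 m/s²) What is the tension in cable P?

T_P ≈ 1390 N

Angles from the horizontal: cable P is 90° − 19° = 71°, cable Q is 90° − 73.2° = 16.8°.
Weight W = 148 × 9.81 = 1452 N acts straight down.
Horizontal: T_P cos 71° = T_Q cos 16.8°  →  T_Q = 0.3401 T_P.
Vertical: T_P sin 71° + T_Q sin 16.8° = 1452.
Substituting the horizontal relation into the vertical equation gives 1.044 T_P = 1452, so T_P = 1391 N.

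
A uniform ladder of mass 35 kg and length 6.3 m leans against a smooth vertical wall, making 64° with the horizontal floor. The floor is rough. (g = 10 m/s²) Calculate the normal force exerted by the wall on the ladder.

N_wall ≈ 85.4 N

Torques about the foot: N_wall · 6.3 sin 64° = 35×10×3.15 cos 64° → N_wall = 85.353 N.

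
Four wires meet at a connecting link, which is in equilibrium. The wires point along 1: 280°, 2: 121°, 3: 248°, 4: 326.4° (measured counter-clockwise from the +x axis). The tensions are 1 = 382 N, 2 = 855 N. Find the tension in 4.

Resolve: ΣF_x = 382 cos 280° + 855 cos 121° + T_3 cos 248° + T_4 cos 326.4° = 0.
        ΣF_y = 382 sin 280° + 855 sin 121° + T_3 sin 248° + T_4 sin 326.4° = 0.
The known terms sum to (-374, 356.7) N, so -0.3746 T_3 + 0.8329 T_4 = 374 and -0.9272 T_3 − 0.5534 T_4 = -356.7.
Solving simultaneously: T_3 = 91.98 N, T_4 = 490.4 N.

T_4 ≈ 490 N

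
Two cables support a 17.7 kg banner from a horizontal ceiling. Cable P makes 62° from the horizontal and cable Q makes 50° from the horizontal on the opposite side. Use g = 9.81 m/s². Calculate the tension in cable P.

Weight W = 17.7 × 9.81 = 173.6 N acts straight down.
Horizontal: T_P cos 62° = T_Q cos 50°  →  T_Q = 0.7304 T_P.
Vertical: T_P sin 62° + T_Q sin 50° = 173.6.
Substituting the horizontal relation into the vertical equation gives 1.442 T_P = 173.6, so T_P = 120.4 N.

T_P ≈ 120 N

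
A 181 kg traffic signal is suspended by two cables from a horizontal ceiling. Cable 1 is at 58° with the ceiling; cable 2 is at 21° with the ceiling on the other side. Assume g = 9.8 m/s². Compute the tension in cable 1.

T_1 ≈ 1690 N

Weight W = 181 × 9.8 = 1774 N acts straight down.
Horizontal: T_1 cos 58° = T_2 cos 21°  →  T_2 = 0.5676 T_1.
Vertical: T_1 sin 58° + T_2 sin 21° = 1774.
Substituting the horizontal relation into the vertical equation gives 1.051 T_1 = 1774, so T_1 = 1687 N.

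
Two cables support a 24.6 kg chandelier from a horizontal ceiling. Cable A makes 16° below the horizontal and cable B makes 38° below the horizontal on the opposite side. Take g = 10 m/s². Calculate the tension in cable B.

T_B ≈ 292 N

Weight W = 24.6 × 10 = 246 N acts straight down.
Horizontal: T_A cos 16° = T_B cos 38°  →  T_A = 0.8198 T_B.
Vertical: T_A sin 16° + T_B sin 38° = 246.
Substituting the horizontal relation into the vertical equation gives 0.8416 T_B = 246, so T_B = 292.3 N.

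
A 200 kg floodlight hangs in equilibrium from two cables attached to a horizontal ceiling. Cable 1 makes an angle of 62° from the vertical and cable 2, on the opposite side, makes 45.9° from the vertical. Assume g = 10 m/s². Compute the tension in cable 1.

T_1 ≈ 1510 N

Angles from the horizontal: cable 1 is 90° − 62° = 28°, cable 2 is 90° − 45.9° = 44.1°.
Weight W = 200 × 10 = 2000 N acts straight down.
Horizontal: T_1 cos 28° = T_2 cos 44.1°  →  T_2 = 1.23 T_1.
Vertical: T_1 sin 28° + T_2 sin 44.1° = 2000.
Substituting the horizontal relation into the vertical equation gives 1.325 T_1 = 2000, so T_1 = 1509 N.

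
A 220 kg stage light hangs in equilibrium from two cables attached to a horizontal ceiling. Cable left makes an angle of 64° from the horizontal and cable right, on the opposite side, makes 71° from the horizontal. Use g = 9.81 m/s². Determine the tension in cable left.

Weight W = 220 × 9.81 = 2158 N acts straight down.
Horizontal: T_left cos 64° = T_right cos 71°  →  T_right = 1.346 T_left.
Vertical: T_left sin 64° + T_right sin 71° = 2158.
Substituting the horizontal relation into the vertical equation gives 2.172 T_left = 2158, so T_left = 993.7 N.

T_left ≈ 994 N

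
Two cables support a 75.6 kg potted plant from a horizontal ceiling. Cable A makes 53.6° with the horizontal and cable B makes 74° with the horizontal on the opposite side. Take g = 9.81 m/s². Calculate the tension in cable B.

Weight W = 75.6 × 9.81 = 741.6 N acts straight down.
Horizontal: T_A cos 53.6° = T_B cos 74°  →  T_A = 0.4645 T_B.
Vertical: T_A sin 53.6° + T_B sin 74° = 741.6.
Substituting the horizontal relation into the vertical equation gives 1.335 T_B = 741.6, so T_B = 555.5 N.

T_B ≈ 555 N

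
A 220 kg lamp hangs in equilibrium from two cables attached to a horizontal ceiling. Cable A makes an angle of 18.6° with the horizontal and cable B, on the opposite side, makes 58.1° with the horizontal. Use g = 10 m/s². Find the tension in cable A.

Weight W = 220 × 10 = 2200 N acts straight down.
Horizontal: T_A cos 18.6° = T_B cos 58.1°  →  T_B = 1.794 T_A.
Vertical: T_A sin 18.6° + T_B sin 58.1° = 2200.
Substituting the horizontal relation into the vertical equation gives 1.842 T_A = 2200, so T_A = 1195 N.

T_A ≈ 1190 N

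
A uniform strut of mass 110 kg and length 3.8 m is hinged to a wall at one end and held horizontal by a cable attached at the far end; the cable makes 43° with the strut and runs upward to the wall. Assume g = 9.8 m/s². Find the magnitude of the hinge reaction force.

|H| ≈ 790 N

Take torques about the hinge: T sin 43° · 3.8 = 110×9.8×1.9 = 2048.2 N·m.
So T = 2048.2 / (0.6820 × 3.8) = 790.32 N.
ΣF_x = 0: H_x = T cos 43° = 578.01 N.
ΣF_y = 0: H_y = (110×9.8) − T sin 43° = 1078 − 539 = 539 N.
|H| = √(H_x² + H_y²) = √((578.01)² + (539)²) = 790.32 N.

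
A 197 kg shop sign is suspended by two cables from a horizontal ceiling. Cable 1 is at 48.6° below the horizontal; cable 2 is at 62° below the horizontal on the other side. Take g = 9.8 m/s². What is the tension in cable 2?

T_2 ≈ 1360 N

Weight W = 197 × 9.8 = 1931 N acts straight down.
Horizontal: T_1 cos 48.6° = T_2 cos 62°  →  T_1 = 0.7099 T_2.
Vertical: T_1 sin 48.6° + T_2 sin 62° = 1931.
Substituting the horizontal relation into the vertical equation gives 1.415 T_2 = 1931, so T_2 = 1364 N.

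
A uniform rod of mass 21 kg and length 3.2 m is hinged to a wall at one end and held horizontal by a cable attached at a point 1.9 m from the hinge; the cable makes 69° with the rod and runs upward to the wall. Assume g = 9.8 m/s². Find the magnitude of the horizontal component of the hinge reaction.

Take torques about the hinge: T sin 69° · 1.9 = 21×9.8×1.6 = 329.28 N·m.
So T = 329.28 / (0.9336 × 1.9) = 185.64 N.
ΣF_x = 0: H_x = T cos 69° = 66.526 N.

H_x ≈ 66.5 N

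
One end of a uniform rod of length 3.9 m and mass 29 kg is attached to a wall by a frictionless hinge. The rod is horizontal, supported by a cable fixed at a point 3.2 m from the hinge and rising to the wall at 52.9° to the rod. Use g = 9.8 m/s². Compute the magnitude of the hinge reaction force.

Take torques about the hinge: T sin 52.9° · 3.2 = 29×9.8×1.95 = 554.19 N·m.
So T = 554.19 / (0.7976 × 3.2) = 217.14 N.
ΣF_x = 0: H_x = T cos 52.9° = 130.98 N.
ΣF_y = 0: H_y = (29×9.8) − T sin 52.9° = 284.2 − 173.18 = 111.02 N.
|H| = √(H_x² + H_y²) = √((130.98)² + (111.02)²) = 171.7 N.

|H| ≈ 172 N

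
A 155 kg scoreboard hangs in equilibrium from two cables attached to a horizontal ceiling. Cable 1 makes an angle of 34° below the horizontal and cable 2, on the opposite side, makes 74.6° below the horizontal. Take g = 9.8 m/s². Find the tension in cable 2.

Weight W = 155 × 9.8 = 1519 N acts straight down.
Horizontal: T_1 cos 34° = T_2 cos 74.6°  →  T_1 = 0.3203 T_2.
Vertical: T_1 sin 34° + T_2 sin 74.6° = 1519.
Substituting the horizontal relation into the vertical equation gives 1.143 T_2 = 1519, so T_2 = 1329 N.

T_2 ≈ 1330 N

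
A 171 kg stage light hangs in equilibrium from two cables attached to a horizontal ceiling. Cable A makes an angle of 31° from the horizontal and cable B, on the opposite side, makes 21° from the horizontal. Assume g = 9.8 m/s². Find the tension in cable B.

Weight W = 171 × 9.8 = 1676 N acts straight down.
Horizontal: T_A cos 31° = T_B cos 21°  →  T_A = 1.089 T_B.
Vertical: T_A sin 31° + T_B sin 21° = 1676.
Substituting the horizontal relation into the vertical equation gives 0.9193 T_B = 1676, so T_B = 1823 N.

T_B ≈ 1820 N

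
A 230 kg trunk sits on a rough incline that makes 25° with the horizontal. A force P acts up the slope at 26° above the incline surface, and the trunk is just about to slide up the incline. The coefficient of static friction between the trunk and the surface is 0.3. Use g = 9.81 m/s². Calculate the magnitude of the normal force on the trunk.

N ≈ 1380 N

On the verge of sliding up the incline, friction equals μN and acts down the slope.
Perpendicular: N + P sin 26° = W cos 25° = 2045 N.
Along incline: P cos 26° = W sin 25° + μN  with W sin 25° = 953.6 N.
Solving the pair for P and N: P = 1521 N, N = 1378 N (and f = μN = 413.5 N).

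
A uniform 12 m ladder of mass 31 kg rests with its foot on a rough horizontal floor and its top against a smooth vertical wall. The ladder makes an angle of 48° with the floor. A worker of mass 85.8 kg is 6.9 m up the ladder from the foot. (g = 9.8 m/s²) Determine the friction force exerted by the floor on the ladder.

f ≈ 572 N

Torques about the foot: N_wall · 12 sin 48° = 31×9.8×6 cos 48° + 85.8×9.8×6.9 cos 48° → N_wall = 572.1 N.
ΣF_x = 0: f_floor = N_wall = 572.1 N.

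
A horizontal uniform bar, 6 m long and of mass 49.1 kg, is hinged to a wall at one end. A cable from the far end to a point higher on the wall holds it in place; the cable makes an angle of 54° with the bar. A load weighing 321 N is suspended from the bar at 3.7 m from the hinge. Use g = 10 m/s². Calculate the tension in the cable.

Take torques about the hinge: T sin 54° · 6 = 49.1×10×3 + 321×3.7 = 2660.7 N·m.
So T = 2660.7 / (0.8090 × 6) = 548.13 N.

T ≈ 548 N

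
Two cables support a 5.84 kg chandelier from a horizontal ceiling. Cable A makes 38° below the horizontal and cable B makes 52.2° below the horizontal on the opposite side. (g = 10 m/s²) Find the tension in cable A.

Weight W = 5.84 × 10 = 58.4 N acts straight down.
Horizontal: T_A cos 38° = T_B cos 52.2°  →  T_B = 1.286 T_A.
Vertical: T_A sin 38° + T_B sin 52.2° = 58.4.
Substituting the horizontal relation into the vertical equation gives 1.632 T_A = 58.4, so T_A = 35.79 N.

T_A ≈ 35.8 N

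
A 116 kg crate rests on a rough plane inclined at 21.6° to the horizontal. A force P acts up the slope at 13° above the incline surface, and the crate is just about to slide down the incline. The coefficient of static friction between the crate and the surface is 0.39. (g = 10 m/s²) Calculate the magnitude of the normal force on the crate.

On the verge of sliding down the incline, friction equals μN and acts up the slope.
Perpendicular: N + P sin 13° = W cos 21.6° = 1079 N.
Along incline: P cos 13° + μN = W sin 21.6° with W sin 21.6° = 427 N.
Solving the pair for P and N: P = 7.211 N, N = 1077 N (and f = μN = 420 N).

N ≈ 1080 N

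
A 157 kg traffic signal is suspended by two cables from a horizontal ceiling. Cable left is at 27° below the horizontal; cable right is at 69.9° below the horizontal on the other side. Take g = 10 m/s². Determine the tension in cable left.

T_left ≈ 543 N

Weight W = 157 × 10 = 1570 N acts straight down.
Horizontal: T_left cos 27° = T_right cos 69.9°  →  T_right = 2.593 T_left.
Vertical: T_left sin 27° + T_right sin 69.9° = 1570.
Substituting the horizontal relation into the vertical equation gives 2.889 T_left = 1570, so T_left = 543.5 N.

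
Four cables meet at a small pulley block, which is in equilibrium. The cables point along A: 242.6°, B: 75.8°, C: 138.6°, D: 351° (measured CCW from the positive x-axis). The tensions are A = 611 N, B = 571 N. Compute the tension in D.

T_D ≈ 159 N

Resolve: ΣF_x = 611 cos 242.6° + 571 cos 75.8° + T_C cos 138.6° + T_D cos 351° = 0.
        ΣF_y = 611 sin 242.6° + 571 sin 75.8° + T_C sin 138.6° + T_D sin 351° = 0.
The known terms sum to (-141.1, 11.1) N, so -0.7501 T_C + 0.9877 T_D = 141.1 and 0.6613 T_C − 0.1564 T_D = -11.1.
Solving simultaneously: T_C = 20.74 N, T_D = 158.6 N.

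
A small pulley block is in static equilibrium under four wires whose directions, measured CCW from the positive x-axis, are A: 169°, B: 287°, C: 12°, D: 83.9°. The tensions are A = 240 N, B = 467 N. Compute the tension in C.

Resolve: ΣF_x = 240 cos 169° + 467 cos 287° + T_C cos 12° + T_D cos 83.9° = 0.
        ΣF_y = 240 sin 169° + 467 sin 287° + T_C sin 12° + T_D sin 83.9° = 0.
The known terms sum to (-99.05, -400.8) N, so 0.9781 T_C + 0.1063 T_D = 99.05 and 0.2079 T_C + 0.9943 T_D = 400.8.
Solving simultaneously: T_C = 58.81 N, T_D = 390.8 N.

T_C ≈ 58.8 N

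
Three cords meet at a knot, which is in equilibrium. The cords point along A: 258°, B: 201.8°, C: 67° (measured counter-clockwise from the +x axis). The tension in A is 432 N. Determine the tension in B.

T_B ≈ 116 N

Resolve: ΣF_x = 432 cos 258° + T_B cos 201.8° + T_C cos 67° = 0.
        ΣF_y = 432 sin 258° + T_B sin 201.8° + T_C sin 67° = 0.
The known terms sum to (-89.82, -422.6) N, so -0.9285 T_B + 0.3907 T_C = 89.82 and -0.3714 T_B + 0.9205 T_C = 422.6.
Solving simultaneously: T_B = 116.2 N, T_C = 505.9 N.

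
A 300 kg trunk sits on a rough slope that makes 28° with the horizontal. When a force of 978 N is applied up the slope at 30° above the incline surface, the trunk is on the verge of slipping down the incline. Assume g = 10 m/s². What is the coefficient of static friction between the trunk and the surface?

μ ≈ 0.260

On the verge of sliding down the incline, friction is at its maximum μN and acts up the slope.
Perpendicular to incline: N = W cos 28° − P sin 30° = 2649 − 489 = 2160 N.
Along incline: P cos 30° + μN = W sin 28° → μ = (W sin 28° − P cos 30°) / N = 0.2599.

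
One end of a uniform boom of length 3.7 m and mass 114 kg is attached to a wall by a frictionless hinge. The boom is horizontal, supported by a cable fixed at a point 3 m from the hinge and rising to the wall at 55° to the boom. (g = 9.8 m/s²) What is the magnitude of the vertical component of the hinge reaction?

Take torques about the hinge: T sin 55° · 3 = 114×9.8×1.85 = 2066.8 N·m.
So T = 2066.8 / (0.8192 × 3) = 841.04 N.
ΣF_y = 0: H_y = (114×9.8) − T sin 55° = 1117.2 − 688.94 = 428.26 N.

|H_y| ≈ 428 N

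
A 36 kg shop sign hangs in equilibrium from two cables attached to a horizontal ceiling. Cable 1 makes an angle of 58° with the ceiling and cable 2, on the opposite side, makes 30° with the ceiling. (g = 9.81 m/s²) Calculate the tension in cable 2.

Weight W = 36 × 9.81 = 353.2 N acts straight down.
Horizontal: T_1 cos 58° = T_2 cos 30°  →  T_1 = 1.634 T_2.
Vertical: T_1 sin 58° + T_2 sin 30° = 353.2.
Substituting the horizontal relation into the vertical equation gives 1.886 T_2 = 353.2, so T_2 = 187.3 N.

T_2 ≈ 187 N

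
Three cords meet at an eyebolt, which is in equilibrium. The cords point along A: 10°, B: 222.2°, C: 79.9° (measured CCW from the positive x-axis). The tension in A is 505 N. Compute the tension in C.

T_C ≈ 440 N

Resolve: ΣF_x = 505 cos 10° + T_B cos 222.2° + T_C cos 79.9° = 0.
        ΣF_y = 505 sin 10° + T_B sin 222.2° + T_C sin 79.9° = 0.
The known terms sum to (497.3, 87.69) N, so -0.7408 T_B + 0.1754 T_C = -497.3 and -0.6717 T_B + 0.9845 T_C = -87.69.
Solving simultaneously: T_B = 775.5 N, T_C = 440.1 N.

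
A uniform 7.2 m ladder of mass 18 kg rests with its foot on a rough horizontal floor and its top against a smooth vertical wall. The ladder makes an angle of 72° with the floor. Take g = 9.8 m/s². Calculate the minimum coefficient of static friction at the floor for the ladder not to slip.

ΣF_y = 0: N_floor = 18×9.8 = 176.4 N.
Torques about the foot: N_wall · 7.2 sin 72° = 18×9.8×3.6 cos 72° → N_wall = 28.658 N.
ΣF_x = 0: f_floor = N_wall = 28.658 N.
μ_min = f_floor / N_floor = 28.658 / 176.4 = 0.1625.

μ_min ≈ 0.162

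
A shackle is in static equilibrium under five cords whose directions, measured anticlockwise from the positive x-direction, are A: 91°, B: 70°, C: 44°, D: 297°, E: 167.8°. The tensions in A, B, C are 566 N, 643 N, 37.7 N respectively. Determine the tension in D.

T_D ≈ 1570 N

Resolve: ΣF_x = 566 cos 91° + 643 cos 70° + 37.7 cos 44° + T_D cos 297° + T_E cos 167.8° = 0.
        ΣF_y = 566 sin 91° + 643 sin 70° + 37.7 sin 44° + T_D sin 297° + T_E sin 167.8° = 0.
The known terms sum to (237.2, 1196) N, so 0.4540 T_D − 0.9774 T_E = -237.2 and -0.8910 T_D + 0.2113 T_E = -1196.
Solving simultaneously: T_D = 1574 N, T_E = 973.5 N.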